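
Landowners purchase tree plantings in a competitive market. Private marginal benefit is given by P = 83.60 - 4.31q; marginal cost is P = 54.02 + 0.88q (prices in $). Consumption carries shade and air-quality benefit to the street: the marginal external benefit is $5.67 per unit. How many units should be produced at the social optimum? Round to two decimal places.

q* = 6.79

Social marginal benefit = demand + MEB = 89.27 - 4.31q.
Set SMB = MC: 89.27 - 4.31q = 54.02 + 0.88q → q* = 6.7919.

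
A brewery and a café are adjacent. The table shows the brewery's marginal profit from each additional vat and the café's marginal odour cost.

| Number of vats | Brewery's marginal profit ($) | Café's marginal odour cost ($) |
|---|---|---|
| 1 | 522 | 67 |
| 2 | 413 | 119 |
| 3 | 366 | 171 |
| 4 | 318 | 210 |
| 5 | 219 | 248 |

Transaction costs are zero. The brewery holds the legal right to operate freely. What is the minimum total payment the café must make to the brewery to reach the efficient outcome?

Left alone the brewery would choose level 5 (marginal profit stays positive).
Efficient level: k* = 4 (marginal profit ≥ marginal odour cost through 4).
The café must at least cover the brewery's forgone profit from cutting 5→4: 219 = 219.

$219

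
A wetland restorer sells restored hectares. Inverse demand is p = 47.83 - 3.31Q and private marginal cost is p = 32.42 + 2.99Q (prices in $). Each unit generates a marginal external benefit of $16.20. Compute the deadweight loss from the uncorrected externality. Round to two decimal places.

Market equilibrium (private): 32.42 + 2.99Q = 47.83 - 3.31Q → Q_m = 2.4460.
Social marginal cost = private MC − MEB = 16.22 + 2.99Q.
Set SMC = demand: 16.22 + 2.99Q = 47.83 - 3.31Q → Q* = 5.0175.
The loss is the area between SMC and demand from Q* to Q_m; with linear curves that's a triangle of height MEB(Q_m).
DWL = ½ × 2.5715 × 16.2000 = 20.8292.

DWL = $20.83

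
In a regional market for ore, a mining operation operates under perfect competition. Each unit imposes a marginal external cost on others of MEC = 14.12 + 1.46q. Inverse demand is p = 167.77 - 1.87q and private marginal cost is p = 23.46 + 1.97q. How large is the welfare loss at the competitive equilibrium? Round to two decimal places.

DWL = 448.99

Market equilibrium (private): 23.46 + 1.97q = 167.77 - 1.87q → q_m = 37.5807.
Social marginal cost = private MC + MEC = 37.58 + 3.43q.
Set SMC = demand: 37.58 + 3.43q = 167.77 - 1.87q → q* = 24.5642.
Between q* and q_m the wedge SMC − demand runs linearly from 0 to MEC(q_m), so the loss is a triangle.
DWL = ½ × 13.0165 × 68.9879 = 448.9905.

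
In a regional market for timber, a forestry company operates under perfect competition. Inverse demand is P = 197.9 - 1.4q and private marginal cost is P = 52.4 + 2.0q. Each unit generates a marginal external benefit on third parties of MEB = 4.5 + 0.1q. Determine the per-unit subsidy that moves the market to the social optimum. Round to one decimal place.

Social marginal cost = private MC − MEB = 47.9 + 1.9q.
Set SMC = demand: 47.9 + 1.9q = 197.9 - 1.4q → q* = 45.4545.
The Pigouvian subsidy equals MEB at q*: 4.5 + 0.1×45.4545 = 9.0455.

subsidy = 9.0 per unit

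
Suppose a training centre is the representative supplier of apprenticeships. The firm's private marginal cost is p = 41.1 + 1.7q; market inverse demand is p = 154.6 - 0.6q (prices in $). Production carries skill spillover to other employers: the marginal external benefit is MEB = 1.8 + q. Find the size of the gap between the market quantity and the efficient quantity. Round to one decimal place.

39.3 units

Market equilibrium (private): 41.1 + 1.7q = 154.6 - 0.6q → q_m = 49.3478.
Social marginal cost = private MC − MEB = 39.3 + 0.7q.
Set SMC = demand: 39.3 + 0.7q = 154.6 - 0.6q → q* = 88.6923.
Gap = |49.3478 − 88.6923| = 39.3445.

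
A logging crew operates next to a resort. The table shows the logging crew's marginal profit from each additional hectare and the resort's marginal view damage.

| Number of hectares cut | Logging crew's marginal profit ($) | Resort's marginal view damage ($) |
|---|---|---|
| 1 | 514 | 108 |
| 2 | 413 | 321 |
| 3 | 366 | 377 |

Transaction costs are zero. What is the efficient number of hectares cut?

Bargaining reaches the level where marginal profit last exceeds marginal view damage.
That holds through level 2 (413 ≥ 321) but not at 3 (366 < 377).

2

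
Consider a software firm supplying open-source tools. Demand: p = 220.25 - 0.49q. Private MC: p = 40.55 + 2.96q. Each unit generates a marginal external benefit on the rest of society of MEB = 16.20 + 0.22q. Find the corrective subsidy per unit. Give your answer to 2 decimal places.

Social marginal cost = private MC − MEB = 24.35 + 2.74q.
Set SMC = demand: 24.35 + 2.74q = 220.25 - 0.49q → q* = 60.6502.
The Pigouvian subsidy equals MEB at q*: 16.20 + 0.22×60.6502 = 29.5430.

subsidy = 29.54 per unit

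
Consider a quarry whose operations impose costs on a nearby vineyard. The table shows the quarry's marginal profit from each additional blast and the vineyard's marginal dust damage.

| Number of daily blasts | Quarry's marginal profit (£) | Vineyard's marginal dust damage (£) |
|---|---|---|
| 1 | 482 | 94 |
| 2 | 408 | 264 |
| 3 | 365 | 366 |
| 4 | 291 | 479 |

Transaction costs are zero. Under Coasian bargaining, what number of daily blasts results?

2

Bargaining reaches the level where marginal profit last exceeds marginal dust damage.
That holds through level 2 (408 ≥ 264) but not at 3 (365 < 366).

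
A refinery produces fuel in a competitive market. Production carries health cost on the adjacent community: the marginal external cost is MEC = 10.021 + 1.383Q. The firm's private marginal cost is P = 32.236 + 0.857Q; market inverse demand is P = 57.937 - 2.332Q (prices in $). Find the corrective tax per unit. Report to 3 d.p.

Social marginal cost = private MC + MEC = 42.257 + 2.240Q.
Set SMC = demand: 42.257 + 2.240Q = 57.937 - 2.332Q → Q* = 3.4296.
The Pigouvian tax equals MEC at Q*: 10.021 + 1.383×3.4296 = 14.7641.

tax = $14.764 per unit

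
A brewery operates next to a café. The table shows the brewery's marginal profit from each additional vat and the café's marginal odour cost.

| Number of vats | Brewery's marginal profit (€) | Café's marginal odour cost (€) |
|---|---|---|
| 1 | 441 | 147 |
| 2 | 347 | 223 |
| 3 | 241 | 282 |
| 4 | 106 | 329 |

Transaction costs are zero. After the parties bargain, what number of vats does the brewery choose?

2

Bargaining reaches the level where marginal profit last exceeds marginal odour cost.
That holds through level 2 (347 ≥ 223) but not at 3 (241 < 282).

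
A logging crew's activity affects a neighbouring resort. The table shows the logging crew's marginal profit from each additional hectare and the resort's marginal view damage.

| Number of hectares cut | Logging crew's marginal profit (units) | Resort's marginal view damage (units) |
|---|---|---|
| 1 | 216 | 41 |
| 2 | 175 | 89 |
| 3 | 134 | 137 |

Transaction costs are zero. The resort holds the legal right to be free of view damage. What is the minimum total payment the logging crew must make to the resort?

Efficient level: marginal profit ≥ marginal view damage through level 2, so k* = 2.
With the resort holding the right, the logging crew must at least compensate total damage at k*: 41 + 89 = 130.

130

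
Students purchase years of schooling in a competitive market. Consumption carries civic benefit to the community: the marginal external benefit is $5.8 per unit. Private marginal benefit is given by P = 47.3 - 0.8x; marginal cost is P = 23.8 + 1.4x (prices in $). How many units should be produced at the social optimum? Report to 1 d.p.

x* = 13.3

Social marginal benefit = demand + MEB = 53.1 - 0.8x.
Set SMB = MC: 53.1 - 0.8x = 23.8 + 1.4x → x* = 13.3182.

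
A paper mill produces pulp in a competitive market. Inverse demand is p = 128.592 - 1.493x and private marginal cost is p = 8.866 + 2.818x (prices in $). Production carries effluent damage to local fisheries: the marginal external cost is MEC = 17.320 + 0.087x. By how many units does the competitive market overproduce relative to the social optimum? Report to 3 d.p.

Market equilibrium (private): 8.866 + 2.818x = 128.592 - 1.493x → x_m = 27.7722.
Social marginal cost = private MC + MEC = 26.186 + 2.905x.
Set SMC = demand: 26.186 + 2.905x = 128.592 - 1.493x → x* = 23.2847.
Gap = |27.7722 − 23.2847| = 4.4875.

4.488 units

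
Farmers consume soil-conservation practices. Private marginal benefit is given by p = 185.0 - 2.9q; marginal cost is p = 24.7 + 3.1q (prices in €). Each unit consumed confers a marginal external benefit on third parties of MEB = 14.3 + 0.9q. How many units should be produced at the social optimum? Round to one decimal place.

q* = 34.2

Social marginal benefit = demand + MEB = 199.3 - 2.0q.
Set SMB = MC: 199.3 - 2.0q = 24.7 + 3.1q → q* = 34.2353.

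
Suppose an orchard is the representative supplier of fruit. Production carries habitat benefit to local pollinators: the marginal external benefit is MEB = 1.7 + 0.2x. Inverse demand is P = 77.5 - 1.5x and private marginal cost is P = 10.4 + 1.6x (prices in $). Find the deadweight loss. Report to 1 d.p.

Market equilibrium (private): 10.4 + 1.6x = 77.5 - 1.5x → x_m = 21.6452.
Social marginal cost = private MC − MEB = 8.7 + 1.4x.
Set SMC = demand: 8.7 + 1.4x = 77.5 - 1.5x → x* = 23.7241.
Height of the DWL triangle at x_m is demand(x_m) − SMC(x_m) = MEB(x_m) = 6.0290.
DWL = ½ × 2.0789 × 6.0290 = 6.2668.

DWL = $6.3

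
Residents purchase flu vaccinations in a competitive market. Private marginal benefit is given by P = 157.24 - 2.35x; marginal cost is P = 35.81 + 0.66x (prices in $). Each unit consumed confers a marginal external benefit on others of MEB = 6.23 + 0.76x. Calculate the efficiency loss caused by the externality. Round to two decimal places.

Market equilibrium (private): 35.81 + 0.66x = 157.24 - 2.35x → x_m = 40.3422.
Social marginal benefit = demand + MEB = 163.47 - 1.59x.
Set SMB = MC: 163.47 - 1.59x = 35.81 + 0.66x → x* = 56.7378.
Height of the DWL triangle at x_m is SMB(x_m) − MC(x_m) = MEB(x_m) = 36.8901.
DWL = ½ × 16.3956 × 36.8901 = 302.4177.

DWL = $302.42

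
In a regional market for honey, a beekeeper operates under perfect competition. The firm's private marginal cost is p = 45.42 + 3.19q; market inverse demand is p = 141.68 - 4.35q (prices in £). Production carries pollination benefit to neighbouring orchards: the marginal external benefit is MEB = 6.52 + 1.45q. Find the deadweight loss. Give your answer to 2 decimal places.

Market equilibrium (private): 45.42 + 3.19q = 141.68 - 4.35q → q_m = 12.7666.
Social marginal cost = private MC − MEB = 38.90 + 1.74q.
Set SMC = demand: 38.90 + 1.74q = 141.68 - 4.35q → q* = 16.8768.
Height of the DWL triangle at q_m is demand(q_m) − SMC(q_m) = MEB(q_m) = 25.0315.
DWL = ½ × 4.1102 × 25.0315 = 51.4422.

DWL = £51.44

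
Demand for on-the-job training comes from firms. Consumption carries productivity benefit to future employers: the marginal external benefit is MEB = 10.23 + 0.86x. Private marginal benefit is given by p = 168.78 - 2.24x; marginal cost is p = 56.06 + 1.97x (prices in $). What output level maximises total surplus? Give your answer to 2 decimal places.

Social marginal benefit = demand + MEB = 179.01 - 1.38x.
Set SMB = MC: 179.01 - 1.38x = 56.06 + 1.97x → x* = 36.7015.

x* = 36.70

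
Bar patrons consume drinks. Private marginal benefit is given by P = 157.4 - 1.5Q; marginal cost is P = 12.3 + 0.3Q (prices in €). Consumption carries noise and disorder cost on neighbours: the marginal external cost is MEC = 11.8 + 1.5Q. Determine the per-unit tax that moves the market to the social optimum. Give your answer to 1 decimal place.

Social marginal benefit = demand − MEC = 145.6 - 3.0Q.
Set SMB = MC: 145.6 - 3.0Q = 12.3 + 0.3Q → Q* = 40.3939.
The Pigouvian tax equals MEC at Q*: 11.8 + 1.5×40.3939 = 72.3909.

tax = €72.4 per unit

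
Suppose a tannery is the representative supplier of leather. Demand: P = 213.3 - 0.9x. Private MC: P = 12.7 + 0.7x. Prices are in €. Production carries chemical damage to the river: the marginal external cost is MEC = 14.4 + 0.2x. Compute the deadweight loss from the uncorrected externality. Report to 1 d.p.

DWL = €432.9

Market equilibrium (private): 12.7 + 0.7x = 213.3 - 0.9x → x_m = 125.3750.
Social marginal cost = private MC + MEC = 27.1 + 0.9x.
Set SMC = demand: 27.1 + 0.9x = 213.3 - 0.9x → x* = 103.4444.
Between x* and x_m the wedge SMC − demand runs linearly from 0 to MEC(x_m), so the loss is a triangle.
DWL = ½ × 21.9306 × 39.4750 = 432.8552.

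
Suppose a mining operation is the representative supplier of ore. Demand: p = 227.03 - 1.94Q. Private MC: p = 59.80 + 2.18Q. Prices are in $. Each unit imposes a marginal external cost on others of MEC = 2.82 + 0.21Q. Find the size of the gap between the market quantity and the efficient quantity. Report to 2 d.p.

Market equilibrium (private): 59.80 + 2.18Q = 227.03 - 1.94Q → Q_m = 40.5898.
Social marginal cost = private MC + MEC = 62.62 + 2.39Q.
Set SMC = demand: 62.62 + 2.39Q = 227.03 - 1.94Q → Q* = 37.9700.
Gap = |40.5898 − 37.9700| = 2.6198.

2.62 units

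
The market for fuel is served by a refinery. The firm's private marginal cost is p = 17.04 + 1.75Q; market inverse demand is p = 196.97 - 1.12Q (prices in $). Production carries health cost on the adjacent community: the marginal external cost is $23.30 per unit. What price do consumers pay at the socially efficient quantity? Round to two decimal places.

Social marginal cost = private MC + MEC = 40.34 + 1.75Q.
Set SMC = demand: 40.34 + 1.75Q = 196.97 - 1.12Q → Q* = 54.5749.
Consumer price on the demand curve at Q*: 196.97 − 1.12×54.5749 = 135.8461.

P = $135.85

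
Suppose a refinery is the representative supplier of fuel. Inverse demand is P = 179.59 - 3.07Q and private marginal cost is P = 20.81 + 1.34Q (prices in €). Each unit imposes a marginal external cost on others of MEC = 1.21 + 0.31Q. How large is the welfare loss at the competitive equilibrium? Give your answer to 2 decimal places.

DWL = €16.21

Market equilibrium (private): 20.81 + 1.34Q = 179.59 - 3.07Q → Q_m = 36.0045.
Social marginal cost = private MC + MEC = 22.02 + 1.65Q.
Set SMC = demand: 22.02 + 1.65Q = 179.59 - 3.07Q → Q* = 33.3835.
Between Q* and Q_m the wedge SMC − demand runs linearly from 0 to MEC(Q_m), so the loss is a triangle.
DWL = ½ × 2.6210 × 12.3714 = 16.2127.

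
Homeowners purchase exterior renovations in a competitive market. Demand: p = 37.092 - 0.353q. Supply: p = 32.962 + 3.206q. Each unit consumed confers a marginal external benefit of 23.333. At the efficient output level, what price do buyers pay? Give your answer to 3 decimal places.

P = 34.368

Social marginal benefit = demand + MEB = 60.425 - 0.353q.
Set SMB = MC: 60.425 - 0.353q = 32.962 + 3.206q → q* = 7.7165.
Consumer price on the demand curve at q*: 37.092 − 0.353×7.7165 = 34.3681.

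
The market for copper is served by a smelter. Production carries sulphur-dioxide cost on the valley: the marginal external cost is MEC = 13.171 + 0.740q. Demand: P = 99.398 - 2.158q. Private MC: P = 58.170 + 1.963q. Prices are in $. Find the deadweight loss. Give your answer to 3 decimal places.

DWL = $43.540

Market equilibrium (private): 58.170 + 1.963q = 99.398 - 2.158q → q_m = 10.0044.
Social marginal cost = private MC + MEC = 71.341 + 2.703q.
Set SMC = demand: 71.341 + 2.703q = 99.398 - 2.158q → q* = 5.7719.
The loss is the area between SMC and demand from q* to q_m; with linear curves that's a triangle of height MEC(q_m).
DWL = ½ × 4.2325 × 20.5742 = 43.5402.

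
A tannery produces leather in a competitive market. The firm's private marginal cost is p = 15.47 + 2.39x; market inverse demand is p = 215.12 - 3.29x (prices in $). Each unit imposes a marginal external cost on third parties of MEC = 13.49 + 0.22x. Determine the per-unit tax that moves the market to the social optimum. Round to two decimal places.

Social marginal cost = private MC + MEC = 28.96 + 2.61x.
Set SMC = demand: 28.96 + 2.61x = 215.12 - 3.29x → x* = 31.5525.
The Pigouvian tax equals MEC at x*: 13.49 + 0.22×31.5525 = 20.4316.

tax = $20.43 per unit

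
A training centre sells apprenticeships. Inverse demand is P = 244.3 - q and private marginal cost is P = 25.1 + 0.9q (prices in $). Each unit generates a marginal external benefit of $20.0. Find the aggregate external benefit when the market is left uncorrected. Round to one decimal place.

Market equilibrium (private): 25.1 + 0.9q = 244.3 - q → q_m = 115.3684.
Total external benefit = MEB × q_m = 20.0 × 115.3684 = 2307.3680.

$2307.4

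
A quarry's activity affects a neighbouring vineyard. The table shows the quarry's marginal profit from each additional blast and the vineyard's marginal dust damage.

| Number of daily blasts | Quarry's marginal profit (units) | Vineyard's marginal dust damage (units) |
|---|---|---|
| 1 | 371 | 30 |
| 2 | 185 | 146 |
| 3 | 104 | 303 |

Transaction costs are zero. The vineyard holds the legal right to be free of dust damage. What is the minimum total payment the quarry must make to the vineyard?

Efficient level: marginal profit ≥ marginal dust damage through level 2, so k* = 2.
With the vineyard holding the right, the quarry must at least compensate total damage at k*: 30 + 146 = 176.

176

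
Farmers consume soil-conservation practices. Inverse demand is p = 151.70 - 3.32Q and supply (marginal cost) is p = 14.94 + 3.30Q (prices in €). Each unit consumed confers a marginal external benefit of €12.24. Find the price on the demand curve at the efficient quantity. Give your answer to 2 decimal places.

P = €76.97

Social marginal benefit = demand + MEB = 163.94 - 3.32Q.
Set SMB = MC: 163.94 - 3.32Q = 14.94 + 3.30Q → Q* = 22.5076.
Consumer price on the demand curve at Q*: 151.70 − 3.32×22.5076 = 76.9748.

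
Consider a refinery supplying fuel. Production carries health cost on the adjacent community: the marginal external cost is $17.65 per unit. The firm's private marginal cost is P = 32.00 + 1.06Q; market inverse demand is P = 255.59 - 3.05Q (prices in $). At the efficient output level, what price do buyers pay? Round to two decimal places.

P = $102.76

Social marginal cost = private MC + MEC = 49.65 + 1.06Q.
Set SMC = demand: 49.65 + 1.06Q = 255.59 - 3.05Q → Q* = 50.1071.
Consumer price on the demand curve at Q*: 255.59 − 3.05×50.1071 = 102.7633.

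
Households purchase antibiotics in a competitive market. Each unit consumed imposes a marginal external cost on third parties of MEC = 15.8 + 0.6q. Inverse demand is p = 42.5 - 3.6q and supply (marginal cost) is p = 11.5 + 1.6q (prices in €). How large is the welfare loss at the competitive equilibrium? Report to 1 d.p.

DWL = €32.4

Market equilibrium (private): 11.5 + 1.6q = 42.5 - 3.6q → q_m = 5.9615.
Social marginal benefit = demand − MEC = 26.7 - 4.2q.
Set SMB = MC: 26.7 - 4.2q = 11.5 + 1.6q → q* = 2.6207.
Height of the DWL triangle at q_m is MC(q_m) − SMB(q_m) = MEC(q_m) = 19.3769.
DWL = ½ × 3.3408 × 19.3769 = 32.3672.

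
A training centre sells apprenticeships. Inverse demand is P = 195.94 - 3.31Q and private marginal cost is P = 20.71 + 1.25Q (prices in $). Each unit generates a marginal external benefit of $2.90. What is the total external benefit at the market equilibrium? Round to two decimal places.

Market equilibrium (private): 20.71 + 1.25Q = 195.94 - 3.31Q → Q_m = 38.4276.
Total external benefit = MEB × Q_m = 2.90 × 38.4276 = 111.4400.

$111.44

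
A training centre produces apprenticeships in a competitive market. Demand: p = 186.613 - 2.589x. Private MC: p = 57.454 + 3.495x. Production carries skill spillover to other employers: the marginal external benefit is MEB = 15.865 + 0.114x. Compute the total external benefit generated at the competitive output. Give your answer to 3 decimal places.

362.492

Market equilibrium (private): 57.454 + 3.495x = 186.613 - 2.589x → x_m = 21.2293.
Total external benefit = ∫₀^{x_m} (15.865 + 0.114x) dx = 15.865×21.2293 + ½×0.114×21.2293² = 362.4918.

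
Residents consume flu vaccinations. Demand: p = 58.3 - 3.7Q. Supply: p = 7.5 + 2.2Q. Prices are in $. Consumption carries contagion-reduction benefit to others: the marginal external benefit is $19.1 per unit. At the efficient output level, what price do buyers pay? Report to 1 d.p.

Social marginal benefit = demand + MEB = 77.4 - 3.7Q.
Set SMB = MC: 77.4 - 3.7Q = 7.5 + 2.2Q → Q* = 11.8475.
Consumer price on the demand curve at Q*: 58.3 − 3.7×11.8475 = 14.4643.

P = $14.5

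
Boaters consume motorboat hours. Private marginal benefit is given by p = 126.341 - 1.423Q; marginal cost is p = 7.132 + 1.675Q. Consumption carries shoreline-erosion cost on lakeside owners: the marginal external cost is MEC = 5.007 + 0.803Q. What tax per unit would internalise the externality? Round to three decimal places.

tax = 28.515 per unit

Social marginal benefit = demand − MEC = 121.334 - 2.226Q.
Set SMB = MC: 121.334 - 2.226Q = 7.132 + 1.675Q → Q* = 29.2751.
The Pigouvian tax equals MEC at Q*: 5.007 + 0.803×29.2751 = 28.5149.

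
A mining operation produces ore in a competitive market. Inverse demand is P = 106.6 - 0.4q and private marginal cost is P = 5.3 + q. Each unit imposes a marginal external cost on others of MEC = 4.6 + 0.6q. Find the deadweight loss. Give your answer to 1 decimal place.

Market equilibrium (private): 5.3 + q = 106.6 - 0.4q → q_m = 72.3571.
Social marginal cost = private MC + MEC = 9.9 + 1.6q.
Set SMC = demand: 9.9 + 1.6q = 106.6 - 0.4q → q* = 48.3500.
Between q* and q_m the wedge SMC − demand runs linearly from 0 to MEC(q_m), so the loss is a triangle.
DWL = ½ × 24.0071 × 48.0143 = 576.3421.

DWL = 576.3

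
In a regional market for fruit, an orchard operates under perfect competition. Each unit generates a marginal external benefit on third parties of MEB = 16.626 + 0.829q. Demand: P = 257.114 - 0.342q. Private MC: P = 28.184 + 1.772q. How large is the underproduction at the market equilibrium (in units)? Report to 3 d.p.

82.802 units

Market equilibrium (private): 28.184 + 1.772q = 257.114 - 0.342q → q_m = 108.2923.
Social marginal cost = private MC − MEB = 11.558 + 0.943q.
Set SMC = demand: 11.558 + 0.943q = 257.114 - 0.342q → q* = 191.0942.
Gap = |108.2923 − 191.0942| = 82.8019.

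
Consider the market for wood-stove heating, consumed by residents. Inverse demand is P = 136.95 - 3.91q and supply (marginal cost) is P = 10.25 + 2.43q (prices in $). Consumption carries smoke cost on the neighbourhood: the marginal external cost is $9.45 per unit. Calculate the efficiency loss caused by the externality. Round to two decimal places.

DWL = $7.04

Market equilibrium (private): 10.25 + 2.43q = 136.95 - 3.91q → q_m = 19.9842.
Social marginal benefit = demand − MEC = 127.50 - 3.91q.
Set SMB = MC: 127.50 - 3.91q = 10.25 + 2.43q → q* = 18.4937.
The loss is the area between SMB and MC from q* to q_m; with linear curves that's a triangle of height MEC(q_m).
DWL = ½ × 1.4905 × 9.4500 = 7.0426.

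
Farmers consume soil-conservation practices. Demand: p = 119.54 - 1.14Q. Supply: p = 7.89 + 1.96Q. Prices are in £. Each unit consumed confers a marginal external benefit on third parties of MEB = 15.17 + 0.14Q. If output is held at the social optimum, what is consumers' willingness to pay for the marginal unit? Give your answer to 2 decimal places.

Social marginal benefit = demand + MEB = 134.71 - Q.
Set SMB = MC: 134.71 - Q = 7.89 + 1.96Q → Q* = 42.8446.
Consumer price on the demand curve at Q*: 119.54 − 1.14×42.8446 = 70.6972.

P = £70.70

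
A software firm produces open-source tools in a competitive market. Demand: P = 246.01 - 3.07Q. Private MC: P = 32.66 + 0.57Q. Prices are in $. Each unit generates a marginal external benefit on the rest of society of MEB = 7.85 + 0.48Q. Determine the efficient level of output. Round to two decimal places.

Social marginal cost = private MC − MEB = 24.81 + 0.09Q.
Set SMC = demand: 24.81 + 0.09Q = 246.01 - 3.07Q → Q* = 70.0000.

Q* = 70.00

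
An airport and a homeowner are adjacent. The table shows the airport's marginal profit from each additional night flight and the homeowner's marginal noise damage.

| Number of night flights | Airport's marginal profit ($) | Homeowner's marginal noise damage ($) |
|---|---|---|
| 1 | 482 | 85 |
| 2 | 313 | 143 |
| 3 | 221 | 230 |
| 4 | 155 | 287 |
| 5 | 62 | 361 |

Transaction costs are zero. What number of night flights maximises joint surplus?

2

Bargaining reaches the level where marginal profit last exceeds marginal noise damage.
That holds through level 2 (313 ≥ 143) but not at 3 (221 < 230).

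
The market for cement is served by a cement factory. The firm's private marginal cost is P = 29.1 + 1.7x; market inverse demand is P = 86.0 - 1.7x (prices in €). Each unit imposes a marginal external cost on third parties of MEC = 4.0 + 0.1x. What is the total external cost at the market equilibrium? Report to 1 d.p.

€80.9

Market equilibrium (private): 29.1 + 1.7x = 86.0 - 1.7x → x_m = 16.7353.
Total external cost = ∫₀^{x_m} (4.0 + 0.1x) dx = 4.0×16.7353 + ½×0.1×16.7353² = 80.9447.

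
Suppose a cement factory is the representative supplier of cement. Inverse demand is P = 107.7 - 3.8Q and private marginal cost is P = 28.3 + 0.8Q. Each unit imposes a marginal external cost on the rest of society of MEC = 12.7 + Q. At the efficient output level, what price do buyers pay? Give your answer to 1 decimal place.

P = 62.4

Social marginal cost = private MC + MEC = 41.0 + 1.8Q.
Set SMC = demand: 41.0 + 1.8Q = 107.7 - 3.8Q → Q* = 11.9107.
Consumer price on the demand curve at Q*: 107.7 − 3.8×11.9107 = 62.4393.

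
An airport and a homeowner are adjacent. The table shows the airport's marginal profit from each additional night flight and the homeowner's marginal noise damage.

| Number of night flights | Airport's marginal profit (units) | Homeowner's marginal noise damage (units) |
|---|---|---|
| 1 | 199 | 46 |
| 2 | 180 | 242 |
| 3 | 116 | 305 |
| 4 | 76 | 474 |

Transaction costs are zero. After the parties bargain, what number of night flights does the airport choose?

1

Bargaining reaches the level where marginal profit last exceeds marginal noise damage.
That holds through level 1 (199 ≥ 46) but not at 2 (180 < 242).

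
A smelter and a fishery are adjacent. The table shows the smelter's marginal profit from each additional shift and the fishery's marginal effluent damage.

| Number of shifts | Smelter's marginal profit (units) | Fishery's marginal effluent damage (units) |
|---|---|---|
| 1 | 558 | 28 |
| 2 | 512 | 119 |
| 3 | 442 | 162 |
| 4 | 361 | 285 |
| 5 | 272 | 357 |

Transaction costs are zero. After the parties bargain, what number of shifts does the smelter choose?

4

Bargaining reaches the level where marginal profit last exceeds marginal effluent damage.
That holds through level 4 (361 ≥ 285) but not at 5 (272 < 357).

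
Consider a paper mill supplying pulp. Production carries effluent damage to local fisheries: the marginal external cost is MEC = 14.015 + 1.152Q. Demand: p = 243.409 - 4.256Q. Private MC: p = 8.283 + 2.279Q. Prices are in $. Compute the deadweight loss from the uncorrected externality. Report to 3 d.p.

DWL = $200.090

Market equilibrium (private): 8.283 + 2.279Q = 243.409 - 4.256Q → Q_m = 35.9795.
Social marginal cost = private MC + MEC = 22.298 + 3.431Q.
Set SMC = demand: 22.298 + 3.431Q = 243.409 - 4.256Q → Q* = 28.7643.
The welfare-loss triangle has base |Q_m − Q*| and height MEC(Q_m) (the vertical gap between SMC and demand is zero at Q* and MEC at Q_m).
DWL = ½ × 7.2152 × 55.4634 = 200.0898.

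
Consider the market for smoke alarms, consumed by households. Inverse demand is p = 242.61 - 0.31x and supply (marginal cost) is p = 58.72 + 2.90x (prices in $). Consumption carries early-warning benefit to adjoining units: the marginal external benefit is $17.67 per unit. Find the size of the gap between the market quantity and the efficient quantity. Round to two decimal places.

5.50 units

Market equilibrium (private): 58.72 + 2.90x = 242.61 - 0.31x → x_m = 57.2866.
Social marginal benefit = demand + MEB = 260.28 - 0.31x.
Set SMB = MC: 260.28 - 0.31x = 58.72 + 2.90x → x* = 62.7913.
Gap = |57.2866 − 62.7913| = 5.5047.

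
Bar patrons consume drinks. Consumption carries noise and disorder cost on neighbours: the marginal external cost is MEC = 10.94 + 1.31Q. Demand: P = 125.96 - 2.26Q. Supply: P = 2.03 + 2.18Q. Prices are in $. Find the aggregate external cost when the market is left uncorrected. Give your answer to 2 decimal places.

Market equilibrium (private): 2.03 + 2.18Q = 125.96 - 2.26Q → Q_m = 27.9122.
Total external cost = ∫₀^{Q_m} (10.94 + 1.31Q) dQ = 10.94×27.9122 + ½×1.31×27.9122² = 815.6640.

$815.66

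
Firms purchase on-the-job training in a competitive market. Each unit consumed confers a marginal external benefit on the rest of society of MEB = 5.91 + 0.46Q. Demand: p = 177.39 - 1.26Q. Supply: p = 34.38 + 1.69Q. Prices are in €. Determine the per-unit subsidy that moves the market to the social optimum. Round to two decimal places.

subsidy = €33.42 per unit

Social marginal benefit = demand + MEB = 183.30 - 0.80Q.
Set SMB = MC: 183.30 - 0.80Q = 34.38 + 1.69Q → Q* = 59.8072.
The Pigouvian subsidy equals MEB at Q*: 5.91 + 0.46×59.8072 = 33.4213.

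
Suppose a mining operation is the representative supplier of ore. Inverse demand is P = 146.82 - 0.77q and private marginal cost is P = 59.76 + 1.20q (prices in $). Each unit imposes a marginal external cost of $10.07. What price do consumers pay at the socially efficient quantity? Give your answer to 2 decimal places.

Social marginal cost = private MC + MEC = 69.83 + 1.20q.
Set SMC = demand: 69.83 + 1.20q = 146.82 - 0.77q → q* = 39.0812.
Consumer price on the demand curve at q*: 146.82 − 0.77×39.0812 = 116.7275.

P = $116.73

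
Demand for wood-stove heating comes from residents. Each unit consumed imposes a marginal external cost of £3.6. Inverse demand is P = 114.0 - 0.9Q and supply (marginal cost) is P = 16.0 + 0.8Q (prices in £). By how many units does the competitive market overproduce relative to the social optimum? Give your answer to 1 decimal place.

2.1 units

Market equilibrium (private): 16.0 + 0.8Q = 114.0 - 0.9Q → Q_m = 57.6471.
Social marginal benefit = demand − MEC = 110.4 - 0.9Q.
Set SMB = MC: 110.4 - 0.9Q = 16.0 + 0.8Q → Q* = 55.5294.
Gap = |57.6471 − 55.5294| = 2.1177.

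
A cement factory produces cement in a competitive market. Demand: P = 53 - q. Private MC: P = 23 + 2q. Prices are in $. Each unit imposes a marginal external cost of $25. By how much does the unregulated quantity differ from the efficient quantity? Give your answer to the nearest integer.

Market equilibrium (private): 23 + 2q = 53 - q → q_m = 10.0000.
Social marginal cost = private MC + MEC = 48 + 2q.
Set SMC = demand: 48 + 2q = 53 - q → q* = 1.6667.
Gap = |10.0000 − 1.6667| = 8.3333.

8 units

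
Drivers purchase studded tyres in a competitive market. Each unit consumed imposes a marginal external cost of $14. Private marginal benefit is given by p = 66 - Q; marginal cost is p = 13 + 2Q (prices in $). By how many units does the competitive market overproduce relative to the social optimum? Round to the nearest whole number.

5 units

Market equilibrium (private): 13 + 2Q = 66 - Q → Q_m = 17.6667.
Social marginal benefit = demand − MEC = 52 - Q.
Set SMB = MC: 52 - Q = 13 + 2Q → Q* = 13.0000.
Gap = |17.6667 − 13.0000| = 4.6667.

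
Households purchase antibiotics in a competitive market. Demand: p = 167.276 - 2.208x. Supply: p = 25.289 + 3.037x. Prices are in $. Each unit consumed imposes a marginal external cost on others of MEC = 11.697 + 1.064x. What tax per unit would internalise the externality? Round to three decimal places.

Social marginal benefit = demand − MEC = 155.579 - 3.272x.
Set SMB = MC: 155.579 - 3.272x = 25.289 + 3.037x → x* = 20.6515.
The Pigouvian tax equals MEC at x*: 11.697 + 1.064×20.6515 = 33.6702.

tax = $33.670 per unit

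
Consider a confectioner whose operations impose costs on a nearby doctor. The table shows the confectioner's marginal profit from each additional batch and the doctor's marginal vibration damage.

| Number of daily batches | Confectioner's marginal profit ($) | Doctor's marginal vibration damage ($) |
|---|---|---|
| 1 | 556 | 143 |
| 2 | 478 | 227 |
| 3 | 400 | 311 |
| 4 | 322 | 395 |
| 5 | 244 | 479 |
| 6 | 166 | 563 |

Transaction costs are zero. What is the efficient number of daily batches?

3

Bargaining reaches the level where marginal profit last exceeds marginal vibration damage.
That holds through level 3 (400 ≥ 311) but not at 4 (322 < 395).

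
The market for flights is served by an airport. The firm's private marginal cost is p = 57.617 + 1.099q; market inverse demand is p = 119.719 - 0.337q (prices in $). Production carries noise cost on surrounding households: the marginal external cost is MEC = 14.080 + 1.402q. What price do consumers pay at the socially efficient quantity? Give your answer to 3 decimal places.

Social marginal cost = private MC + MEC = 71.697 + 2.501q.
Set SMC = demand: 71.697 + 2.501q = 119.719 - 0.337q → q* = 16.9211.
Consumer price on the demand curve at q*: 119.719 − 0.337×16.9211 = 114.0166.

P = $114.017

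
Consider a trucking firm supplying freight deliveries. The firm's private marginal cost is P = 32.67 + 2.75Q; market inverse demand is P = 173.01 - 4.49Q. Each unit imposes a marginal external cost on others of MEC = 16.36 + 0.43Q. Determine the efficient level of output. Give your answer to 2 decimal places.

Q* = 16.16

Social marginal cost = private MC + MEC = 49.03 + 3.18Q.
Set SMC = demand: 49.03 + 3.18Q = 173.01 - 4.49Q → Q* = 16.1643.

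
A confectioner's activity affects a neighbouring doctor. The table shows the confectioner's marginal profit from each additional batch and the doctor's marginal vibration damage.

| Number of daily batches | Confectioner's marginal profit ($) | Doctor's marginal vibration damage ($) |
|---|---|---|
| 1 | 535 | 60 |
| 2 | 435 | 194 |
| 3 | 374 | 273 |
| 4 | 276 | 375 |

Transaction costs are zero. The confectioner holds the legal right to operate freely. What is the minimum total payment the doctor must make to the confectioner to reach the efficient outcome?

$276

Left alone the confectioner would choose level 4 (marginal profit stays positive).
Efficient level: k* = 3 (marginal profit ≥ marginal vibration damage through 3).
The doctor must at least cover the confectioner's forgone profit from cutting 4→3: 276 = 276.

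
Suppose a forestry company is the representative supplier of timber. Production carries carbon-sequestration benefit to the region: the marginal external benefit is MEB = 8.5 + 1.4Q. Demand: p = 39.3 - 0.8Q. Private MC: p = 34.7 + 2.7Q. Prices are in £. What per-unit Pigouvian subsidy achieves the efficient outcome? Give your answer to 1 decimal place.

subsidy = £17.2 per unit

Social marginal cost = private MC − MEB = 26.2 + 1.3Q.
Set SMC = demand: 26.2 + 1.3Q = 39.3 - 0.8Q → Q* = 6.2381.
The Pigouvian subsidy equals MEB at Q*: 8.5 + 1.4×6.2381 = 17.2333.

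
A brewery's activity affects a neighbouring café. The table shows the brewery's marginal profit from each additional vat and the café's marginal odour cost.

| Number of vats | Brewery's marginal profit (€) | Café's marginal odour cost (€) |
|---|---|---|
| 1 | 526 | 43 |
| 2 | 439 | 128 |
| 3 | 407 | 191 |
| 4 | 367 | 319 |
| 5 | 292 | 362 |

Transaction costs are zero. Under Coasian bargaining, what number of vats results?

Bargaining reaches the level where marginal profit last exceeds marginal odour cost.
That holds through level 4 (367 ≥ 319) but not at 5 (292 < 362).

4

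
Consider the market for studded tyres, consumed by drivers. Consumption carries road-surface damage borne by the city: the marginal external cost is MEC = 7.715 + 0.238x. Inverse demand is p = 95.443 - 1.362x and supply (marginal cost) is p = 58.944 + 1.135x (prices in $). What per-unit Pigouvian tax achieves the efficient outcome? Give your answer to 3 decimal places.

tax = $10.220 per unit

Social marginal benefit = demand − MEC = 87.728 - 1.600x.
Set SMB = MC: 87.728 - 1.600x = 58.944 + 1.135x → x* = 10.5243.
The Pigouvian tax equals MEC at x*: 7.715 + 0.238×10.5243 = 10.2198.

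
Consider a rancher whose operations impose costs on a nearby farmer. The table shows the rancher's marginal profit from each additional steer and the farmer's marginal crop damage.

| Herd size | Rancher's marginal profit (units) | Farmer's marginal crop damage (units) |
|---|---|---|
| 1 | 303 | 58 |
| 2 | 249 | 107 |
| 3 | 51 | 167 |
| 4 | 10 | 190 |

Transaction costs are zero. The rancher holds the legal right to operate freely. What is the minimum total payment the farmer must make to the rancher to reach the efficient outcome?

61

Left alone the rancher would choose level 4 (marginal profit stays positive).
Efficient level: k* = 2 (marginal profit ≥ marginal crop damage through 2).
The farmer must at least cover the rancher's forgone profit from cutting 4→2: 51 + 10 = 61.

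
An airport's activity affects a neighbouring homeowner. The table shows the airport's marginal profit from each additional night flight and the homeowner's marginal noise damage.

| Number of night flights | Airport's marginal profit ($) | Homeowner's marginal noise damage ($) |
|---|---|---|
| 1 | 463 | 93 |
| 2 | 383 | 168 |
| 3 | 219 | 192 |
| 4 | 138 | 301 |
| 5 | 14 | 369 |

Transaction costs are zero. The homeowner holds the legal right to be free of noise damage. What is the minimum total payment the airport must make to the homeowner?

$453

Efficient level: marginal profit ≥ marginal noise damage through level 3, so k* = 3.
With the homeowner holding the right, the airport must at least compensate total damage at k*: 93 + 168 + 192 = 453.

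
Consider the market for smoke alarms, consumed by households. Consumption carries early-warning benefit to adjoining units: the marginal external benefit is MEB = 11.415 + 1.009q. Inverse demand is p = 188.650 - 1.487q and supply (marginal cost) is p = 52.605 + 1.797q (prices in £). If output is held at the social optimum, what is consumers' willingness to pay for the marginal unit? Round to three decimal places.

Social marginal benefit = demand + MEB = 200.065 - 0.478q.
Set SMB = MC: 200.065 - 0.478q = 52.605 + 1.797q → q* = 64.8176.
Consumer price on the demand curve at q*: 188.650 − 1.487×64.8176 = 92.2662.

P = £92.266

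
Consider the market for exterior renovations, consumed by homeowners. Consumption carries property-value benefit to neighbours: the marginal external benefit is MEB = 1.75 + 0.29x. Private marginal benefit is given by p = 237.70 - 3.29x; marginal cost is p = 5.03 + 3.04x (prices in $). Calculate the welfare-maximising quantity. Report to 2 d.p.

Social marginal benefit = demand + MEB = 239.45 - 3.00x.
Set SMB = MC: 239.45 - 3.00x = 5.03 + 3.04x → x* = 38.8113.

x* = 38.81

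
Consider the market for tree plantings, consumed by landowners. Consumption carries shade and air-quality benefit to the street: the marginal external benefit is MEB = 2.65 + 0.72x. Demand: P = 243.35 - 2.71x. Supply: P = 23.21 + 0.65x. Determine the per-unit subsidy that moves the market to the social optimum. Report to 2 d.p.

subsidy = 63.41 per unit

Social marginal benefit = demand + MEB = 246.00 - 1.99x.
Set SMB = MC: 246.00 - 1.99x = 23.21 + 0.65x → x* = 84.3902.
The Pigouvian subsidy equals MEB at x*: 2.65 + 0.72×84.3902 = 63.4109.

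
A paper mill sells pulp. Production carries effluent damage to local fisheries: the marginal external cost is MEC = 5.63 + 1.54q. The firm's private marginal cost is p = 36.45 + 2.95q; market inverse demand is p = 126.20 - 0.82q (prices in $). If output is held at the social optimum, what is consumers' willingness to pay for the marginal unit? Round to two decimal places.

Social marginal cost = private MC + MEC = 42.08 + 4.49q.
Set SMC = demand: 42.08 + 4.49q = 126.20 - 0.82q → q* = 15.8418.
Consumer price on the demand curve at q*: 126.20 − 0.82×15.8418 = 113.2097.

P = $113.21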